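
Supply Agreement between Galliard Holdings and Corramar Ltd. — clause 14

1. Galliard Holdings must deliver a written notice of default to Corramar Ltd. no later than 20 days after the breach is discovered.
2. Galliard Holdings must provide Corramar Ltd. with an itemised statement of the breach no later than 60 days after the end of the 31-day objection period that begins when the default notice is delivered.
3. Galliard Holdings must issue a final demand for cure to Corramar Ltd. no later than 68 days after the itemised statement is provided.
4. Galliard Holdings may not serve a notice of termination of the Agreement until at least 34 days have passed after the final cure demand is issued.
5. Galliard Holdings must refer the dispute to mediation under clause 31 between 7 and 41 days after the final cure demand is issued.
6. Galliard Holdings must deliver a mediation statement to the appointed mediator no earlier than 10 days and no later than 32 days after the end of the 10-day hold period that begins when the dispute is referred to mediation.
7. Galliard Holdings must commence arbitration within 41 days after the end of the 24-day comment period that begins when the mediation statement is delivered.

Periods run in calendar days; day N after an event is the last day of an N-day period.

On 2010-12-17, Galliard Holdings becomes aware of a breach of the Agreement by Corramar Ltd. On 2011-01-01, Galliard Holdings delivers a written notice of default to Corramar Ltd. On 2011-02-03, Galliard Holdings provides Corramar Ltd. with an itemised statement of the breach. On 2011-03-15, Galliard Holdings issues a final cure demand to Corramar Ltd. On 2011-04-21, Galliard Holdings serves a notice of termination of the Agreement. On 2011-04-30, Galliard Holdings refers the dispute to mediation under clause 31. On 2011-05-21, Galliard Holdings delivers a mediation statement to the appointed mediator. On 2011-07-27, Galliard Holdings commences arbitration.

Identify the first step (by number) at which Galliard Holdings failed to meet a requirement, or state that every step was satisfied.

Step 1 — counting 20 days from 2010-12-17 (when the breach is discovered) gives a deadline of 2011-01-06; 2011-01-01 is within that limit.
Step 2 — counting 60 days from 2011-02-01 (end of the 31-day objection period, which began when the default notice is delivered on 2011-01-01) gives a deadline of 2011-04-02; completed 2011-02-03, before the deadline.
Step 3 — counting 68 days from 2011-02-03 (when the itemised statement is provided) gives a deadline of 2011-04-12; 2011-03-15 is within that limit.
Step 4 — must wait 34 days from 2011-03-15 (when the final cure demand is issued), so not before 2011-04-18; done 2011-04-21 — permitted.
Step 5 — 7 and 41 days from 2011-03-15 (when the final cure demand is issued) are 2011-03-22 and 2011-04-25 respectively; 2011-04-30 is 5 days past the end of the window.

Step 5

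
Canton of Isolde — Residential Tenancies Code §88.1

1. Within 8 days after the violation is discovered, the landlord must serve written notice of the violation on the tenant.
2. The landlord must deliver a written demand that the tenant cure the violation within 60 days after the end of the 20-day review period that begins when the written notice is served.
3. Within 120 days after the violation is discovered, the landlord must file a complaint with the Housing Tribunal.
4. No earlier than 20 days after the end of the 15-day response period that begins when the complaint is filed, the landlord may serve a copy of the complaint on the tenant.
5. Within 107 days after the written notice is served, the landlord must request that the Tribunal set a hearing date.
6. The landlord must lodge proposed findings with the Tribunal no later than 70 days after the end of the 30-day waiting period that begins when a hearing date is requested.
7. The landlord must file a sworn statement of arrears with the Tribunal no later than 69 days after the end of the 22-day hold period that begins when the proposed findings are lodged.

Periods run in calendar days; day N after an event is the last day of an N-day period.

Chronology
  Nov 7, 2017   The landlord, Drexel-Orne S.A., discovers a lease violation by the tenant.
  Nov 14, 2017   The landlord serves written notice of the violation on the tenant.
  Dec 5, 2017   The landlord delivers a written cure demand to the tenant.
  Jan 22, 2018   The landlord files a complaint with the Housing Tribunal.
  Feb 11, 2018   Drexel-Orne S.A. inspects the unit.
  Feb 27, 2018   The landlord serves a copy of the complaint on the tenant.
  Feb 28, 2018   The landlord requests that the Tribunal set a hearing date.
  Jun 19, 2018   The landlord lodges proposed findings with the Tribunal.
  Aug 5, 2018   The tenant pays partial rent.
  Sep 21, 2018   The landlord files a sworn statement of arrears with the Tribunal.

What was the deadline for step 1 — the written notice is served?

Nov 15, 2017

Step 1 runs from Nov 7, 2017, when the violation is discovered. 8 days after Nov 7, 2017 is Nov 15, 2017.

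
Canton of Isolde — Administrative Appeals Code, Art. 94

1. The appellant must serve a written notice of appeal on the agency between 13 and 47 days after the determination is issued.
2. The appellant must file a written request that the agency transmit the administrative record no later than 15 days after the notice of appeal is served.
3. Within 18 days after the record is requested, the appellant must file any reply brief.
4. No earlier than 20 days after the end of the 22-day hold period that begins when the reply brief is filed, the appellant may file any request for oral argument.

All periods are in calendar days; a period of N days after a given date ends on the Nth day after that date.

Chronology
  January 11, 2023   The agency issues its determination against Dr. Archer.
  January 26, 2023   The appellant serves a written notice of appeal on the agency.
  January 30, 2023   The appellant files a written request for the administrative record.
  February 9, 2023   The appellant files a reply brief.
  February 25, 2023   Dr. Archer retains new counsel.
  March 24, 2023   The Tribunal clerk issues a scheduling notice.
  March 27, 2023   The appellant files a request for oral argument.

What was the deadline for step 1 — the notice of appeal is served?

February 27, 2023

Step 1 runs from January 11, 2023, when the determination is issued. The window is 13–47 days after January 11, 2023; it closes on February 27, 2023.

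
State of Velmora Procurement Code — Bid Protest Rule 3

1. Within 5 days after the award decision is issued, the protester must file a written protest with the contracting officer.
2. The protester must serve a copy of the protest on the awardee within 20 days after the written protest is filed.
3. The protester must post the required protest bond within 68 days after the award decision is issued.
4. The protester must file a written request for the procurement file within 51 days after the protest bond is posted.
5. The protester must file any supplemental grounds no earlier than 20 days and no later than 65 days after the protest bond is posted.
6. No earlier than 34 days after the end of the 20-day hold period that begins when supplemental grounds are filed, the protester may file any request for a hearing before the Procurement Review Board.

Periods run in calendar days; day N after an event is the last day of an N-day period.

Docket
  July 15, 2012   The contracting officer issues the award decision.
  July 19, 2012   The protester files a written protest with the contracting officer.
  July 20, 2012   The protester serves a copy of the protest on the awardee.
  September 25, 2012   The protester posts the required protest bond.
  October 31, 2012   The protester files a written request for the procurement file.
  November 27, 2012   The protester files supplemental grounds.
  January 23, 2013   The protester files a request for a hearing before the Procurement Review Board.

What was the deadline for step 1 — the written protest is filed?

Step 1 runs from July 15, 2012, when the award decision is issued. 5 days after July 15, 2012 is July 20, 2012.

July 20, 2012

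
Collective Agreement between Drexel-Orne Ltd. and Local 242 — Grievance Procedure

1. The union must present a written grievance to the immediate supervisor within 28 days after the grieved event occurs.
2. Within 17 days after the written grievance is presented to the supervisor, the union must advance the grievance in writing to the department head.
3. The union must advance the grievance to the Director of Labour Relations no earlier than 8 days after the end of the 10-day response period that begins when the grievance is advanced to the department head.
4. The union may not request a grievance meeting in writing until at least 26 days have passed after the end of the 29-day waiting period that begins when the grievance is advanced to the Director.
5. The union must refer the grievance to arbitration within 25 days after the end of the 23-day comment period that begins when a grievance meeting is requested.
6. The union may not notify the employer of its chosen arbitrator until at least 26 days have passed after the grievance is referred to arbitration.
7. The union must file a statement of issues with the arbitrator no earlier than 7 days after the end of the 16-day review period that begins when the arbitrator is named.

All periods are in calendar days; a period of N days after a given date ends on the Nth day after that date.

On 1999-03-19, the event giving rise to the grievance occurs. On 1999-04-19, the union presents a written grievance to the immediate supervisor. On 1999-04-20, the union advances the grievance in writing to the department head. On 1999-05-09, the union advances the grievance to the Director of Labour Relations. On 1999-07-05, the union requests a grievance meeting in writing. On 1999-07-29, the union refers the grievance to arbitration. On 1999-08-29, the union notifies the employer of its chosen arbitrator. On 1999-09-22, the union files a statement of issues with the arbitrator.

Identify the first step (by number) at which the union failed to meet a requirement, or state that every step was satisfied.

Step 1

Step 1: 28 days after 1999-03-19 (when the grieved event occurs) is 1999-04-16; done 1999-04-19 — 3 days late.
No need to go further; step 1 was not satisfied.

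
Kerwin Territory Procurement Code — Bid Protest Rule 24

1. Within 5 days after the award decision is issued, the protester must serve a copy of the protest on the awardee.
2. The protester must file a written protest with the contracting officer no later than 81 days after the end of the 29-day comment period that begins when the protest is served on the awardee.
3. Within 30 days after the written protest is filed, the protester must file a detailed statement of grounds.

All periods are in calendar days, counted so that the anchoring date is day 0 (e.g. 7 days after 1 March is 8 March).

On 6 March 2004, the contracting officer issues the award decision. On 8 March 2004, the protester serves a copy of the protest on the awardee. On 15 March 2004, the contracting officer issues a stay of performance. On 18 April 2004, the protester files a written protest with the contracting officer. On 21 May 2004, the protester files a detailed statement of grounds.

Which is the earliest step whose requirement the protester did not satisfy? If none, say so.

Step 1 — counting 5 days from 6 March 2004 (when the award decision is issued) gives a deadline of 11 March 2004; done 8 March 2004 — timely.
Step 2 — counting 81 days from 6 April 2004 (end of the 29-day comment period, which began when the protest is served on the awardee on 8 March 2004) gives a deadline of 26 June 2004; done 18 April 2004 — timely.
Step 3 — counting 30 days from 18 April 2004 (when the written protest is filed) gives a deadline of 18 May 2004; 21 May 2004 misses that deadline by 3 days.
The analysis stops there.

Step 3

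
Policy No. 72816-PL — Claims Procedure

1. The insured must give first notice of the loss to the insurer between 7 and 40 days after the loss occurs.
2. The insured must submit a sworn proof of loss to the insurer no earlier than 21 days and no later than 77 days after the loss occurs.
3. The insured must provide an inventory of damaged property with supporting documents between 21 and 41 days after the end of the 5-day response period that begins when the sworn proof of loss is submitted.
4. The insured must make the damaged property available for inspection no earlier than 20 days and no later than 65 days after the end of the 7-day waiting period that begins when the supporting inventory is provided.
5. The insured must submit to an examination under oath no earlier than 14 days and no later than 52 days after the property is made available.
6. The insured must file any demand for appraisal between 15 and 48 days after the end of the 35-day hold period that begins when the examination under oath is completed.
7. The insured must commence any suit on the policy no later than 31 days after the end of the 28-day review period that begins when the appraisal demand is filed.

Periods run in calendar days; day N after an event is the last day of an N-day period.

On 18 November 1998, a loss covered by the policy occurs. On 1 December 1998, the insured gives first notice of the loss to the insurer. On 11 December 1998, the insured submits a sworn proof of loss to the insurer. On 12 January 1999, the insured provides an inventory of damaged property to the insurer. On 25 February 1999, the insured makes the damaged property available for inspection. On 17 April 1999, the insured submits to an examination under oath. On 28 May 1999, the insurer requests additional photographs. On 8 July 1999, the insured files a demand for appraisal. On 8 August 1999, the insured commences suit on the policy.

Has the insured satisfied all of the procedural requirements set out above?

Yes

Step 1: the window is 7–40 days after 18 November 1998 (when the loss occurs), so 25 November 1998 through 28 December 1998; done 1 December 1998, which is between those dates.
Step 2: the window is 21–77 days after 18 November 1998 (when the loss occurs), so 9 December 1998 through 3 February 1999; 11 December 1998 falls inside that range.
Step 3: the window is 21–41 days after 16 December 1998 (end of the 5-day response period, which began when the sworn proof of loss is submitted on 11 December 1998), so 6 January 1999 through 26 January 1999; 12 January 1999 falls inside that range.
Step 4: the window is 20–65 days after 19 January 1999 (end of the 7-day waiting period, which began when the supporting inventory is provided on 12 January 1999), so 8 February 1999 through 25 March 1999; done 25 February 1999, which is between those dates.
Step 5: the window is 14–52 days after 25 February 1999 (when the property is made available), so 11 March 1999 through 18 April 1999; done 17 April 1999, which is between those dates.
Step 6: the window is 15–48 days after 22 May 1999 (end of the 35-day hold period, which began when the examination under oath is completed on 17 April 1999), so 6 June 1999 through 9 July 1999; done 8 July 1999, which is between those dates.
Step 7: 31 days after 5 August 1999 (end of the 28-day review period, which began when the appraisal demand is filed on 8 July 1999) is 5 September 1999; done 8 August 1999 — timely.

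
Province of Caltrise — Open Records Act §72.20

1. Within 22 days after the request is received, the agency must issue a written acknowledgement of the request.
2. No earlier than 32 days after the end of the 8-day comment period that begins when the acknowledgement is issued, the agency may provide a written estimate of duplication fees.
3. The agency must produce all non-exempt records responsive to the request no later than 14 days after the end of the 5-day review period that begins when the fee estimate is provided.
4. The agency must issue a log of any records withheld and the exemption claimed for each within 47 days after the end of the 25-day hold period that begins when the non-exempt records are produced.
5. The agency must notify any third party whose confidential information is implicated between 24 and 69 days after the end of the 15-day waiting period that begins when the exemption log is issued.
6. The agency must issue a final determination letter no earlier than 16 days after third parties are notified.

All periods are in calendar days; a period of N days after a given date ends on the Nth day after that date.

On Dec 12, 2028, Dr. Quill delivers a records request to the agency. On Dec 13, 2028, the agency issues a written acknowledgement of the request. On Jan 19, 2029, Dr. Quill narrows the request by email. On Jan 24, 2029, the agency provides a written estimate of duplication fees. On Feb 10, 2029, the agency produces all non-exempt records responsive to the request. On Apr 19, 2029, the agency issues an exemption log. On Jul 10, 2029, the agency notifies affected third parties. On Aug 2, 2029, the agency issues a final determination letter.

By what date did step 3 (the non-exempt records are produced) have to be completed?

Feb 12, 2029

The fee estimate is provided on Jan 24, 2029; the 5-day review period therefore ends Jan 29, 2029, and step 3 runs from that date. 14 days after Jan 29, 2029 is Feb 12, 2029.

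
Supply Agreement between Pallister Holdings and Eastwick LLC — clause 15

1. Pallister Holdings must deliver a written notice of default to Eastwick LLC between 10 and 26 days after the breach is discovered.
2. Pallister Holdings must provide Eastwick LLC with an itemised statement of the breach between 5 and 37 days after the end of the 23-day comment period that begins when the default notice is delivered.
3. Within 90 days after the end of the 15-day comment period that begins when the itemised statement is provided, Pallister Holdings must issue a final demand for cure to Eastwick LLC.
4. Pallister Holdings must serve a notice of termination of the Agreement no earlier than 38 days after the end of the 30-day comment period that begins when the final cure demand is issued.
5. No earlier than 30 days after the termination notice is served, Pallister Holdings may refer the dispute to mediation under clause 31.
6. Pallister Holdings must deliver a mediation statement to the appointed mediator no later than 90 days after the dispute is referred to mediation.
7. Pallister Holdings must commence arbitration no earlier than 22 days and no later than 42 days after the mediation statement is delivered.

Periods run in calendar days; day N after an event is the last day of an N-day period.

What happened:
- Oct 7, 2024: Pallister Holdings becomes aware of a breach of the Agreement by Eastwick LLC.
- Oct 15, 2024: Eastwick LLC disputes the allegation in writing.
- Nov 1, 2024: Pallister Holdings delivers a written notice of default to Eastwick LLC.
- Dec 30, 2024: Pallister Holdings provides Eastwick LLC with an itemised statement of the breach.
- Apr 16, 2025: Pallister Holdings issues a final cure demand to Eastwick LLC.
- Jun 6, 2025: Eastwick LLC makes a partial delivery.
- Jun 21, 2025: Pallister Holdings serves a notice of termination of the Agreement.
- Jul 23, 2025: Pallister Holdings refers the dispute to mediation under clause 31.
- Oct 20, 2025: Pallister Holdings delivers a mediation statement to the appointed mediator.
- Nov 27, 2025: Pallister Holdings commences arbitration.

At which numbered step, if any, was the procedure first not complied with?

Step 1: the window is 10–26 days after Oct 7, 2024 (when the breach is discovered), so Oct 17, 2024 through Nov 2, 2024; done Nov 1, 2024, which is between those dates.
Step 2: the window is 5–37 days after Nov 24, 2024 (end of the 23-day comment period, which began when the default notice is delivered on Nov 1, 2024), so Nov 29, 2024 through Dec 31, 2024; done Dec 30, 2024 — within the window.
Step 3: 90 days after Jan 14, 2025 (end of the 15-day comment period, which began when the itemised statement is provided on Dec 30, 2024) is Apr 14, 2025; Apr 16, 2025 misses that deadline by 2 days.

Step 3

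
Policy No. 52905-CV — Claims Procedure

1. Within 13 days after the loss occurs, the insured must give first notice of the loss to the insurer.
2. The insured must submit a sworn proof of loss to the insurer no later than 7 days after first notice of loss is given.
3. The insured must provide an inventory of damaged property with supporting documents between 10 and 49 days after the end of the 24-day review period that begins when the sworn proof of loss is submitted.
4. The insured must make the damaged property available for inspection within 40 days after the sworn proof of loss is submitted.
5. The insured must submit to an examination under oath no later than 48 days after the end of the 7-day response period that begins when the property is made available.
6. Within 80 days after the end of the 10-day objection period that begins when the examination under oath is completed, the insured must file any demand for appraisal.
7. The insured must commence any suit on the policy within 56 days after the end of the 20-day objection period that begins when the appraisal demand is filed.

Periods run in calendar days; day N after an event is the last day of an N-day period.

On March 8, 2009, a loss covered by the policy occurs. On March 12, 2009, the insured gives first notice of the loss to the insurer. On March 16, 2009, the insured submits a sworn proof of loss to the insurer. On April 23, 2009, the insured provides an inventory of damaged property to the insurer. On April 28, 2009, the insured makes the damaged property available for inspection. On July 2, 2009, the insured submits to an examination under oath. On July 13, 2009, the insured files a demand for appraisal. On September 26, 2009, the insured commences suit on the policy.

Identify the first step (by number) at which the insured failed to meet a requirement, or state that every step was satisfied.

Step 1 — counting 13 days from March 8, 2009 (when the loss occurs) gives a deadline of March 21, 2009; March 12, 2009 is within that limit.
Step 2 — counting 7 days from March 12, 2009 (when first notice of loss is given) gives a deadline of March 19, 2009; completed March 16, 2009, before the deadline.
Step 3 — 10 and 49 days from April 9, 2009 (end of the 24-day review period, which began when the sworn proof of loss is submitted on March 16, 2009) are April 19, 2009 and May 28, 2009 respectively; done April 23, 2009, which is between those dates.
Step 4 — counting 40 days from March 16, 2009 (when the sworn proof of loss is submitted) gives a deadline of April 25, 2009; not done until April 28, 2009, 3 days after the deadline.
The procedure was therefore not followed at step 4.

Step 4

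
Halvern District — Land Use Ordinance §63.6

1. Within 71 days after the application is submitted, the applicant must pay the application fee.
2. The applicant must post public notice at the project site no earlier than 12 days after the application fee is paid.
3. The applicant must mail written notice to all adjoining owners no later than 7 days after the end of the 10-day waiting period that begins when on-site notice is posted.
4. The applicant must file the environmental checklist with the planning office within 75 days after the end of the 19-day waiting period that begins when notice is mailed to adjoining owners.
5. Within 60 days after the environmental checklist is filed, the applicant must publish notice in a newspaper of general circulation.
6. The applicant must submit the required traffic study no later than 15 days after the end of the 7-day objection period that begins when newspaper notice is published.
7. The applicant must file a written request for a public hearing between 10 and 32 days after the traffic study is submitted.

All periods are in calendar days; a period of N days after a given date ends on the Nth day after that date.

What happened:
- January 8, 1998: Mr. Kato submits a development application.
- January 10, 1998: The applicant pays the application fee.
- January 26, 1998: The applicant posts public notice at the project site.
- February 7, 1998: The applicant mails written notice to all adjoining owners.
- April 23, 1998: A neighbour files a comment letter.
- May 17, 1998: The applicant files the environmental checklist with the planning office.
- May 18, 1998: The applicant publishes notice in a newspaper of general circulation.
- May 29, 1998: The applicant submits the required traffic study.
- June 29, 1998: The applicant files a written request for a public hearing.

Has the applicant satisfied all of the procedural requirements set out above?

No

Step 1: 71 days after January 8, 1998 (when the application is submitted) is March 20, 1998; January 10, 1998 is within that limit.
Step 2: the earliest permitted date is 12 days after January 10, 1998 (when the application fee is paid), i.e. January 22, 1998; done January 26, 1998, after the minimum wait.
Step 3: 7 days after February 5, 1998 (end of the 10-day waiting period, which began when on-site notice is posted on January 26, 1998) is February 12, 1998; done February 7, 1998 — timely.
Step 4: 75 days after February 26, 1998 (end of the 19-day waiting period, which began when notice is mailed to adjoining owners on February 7, 1998) is May 12, 1998; May 17, 1998 misses that deadline by 5 days.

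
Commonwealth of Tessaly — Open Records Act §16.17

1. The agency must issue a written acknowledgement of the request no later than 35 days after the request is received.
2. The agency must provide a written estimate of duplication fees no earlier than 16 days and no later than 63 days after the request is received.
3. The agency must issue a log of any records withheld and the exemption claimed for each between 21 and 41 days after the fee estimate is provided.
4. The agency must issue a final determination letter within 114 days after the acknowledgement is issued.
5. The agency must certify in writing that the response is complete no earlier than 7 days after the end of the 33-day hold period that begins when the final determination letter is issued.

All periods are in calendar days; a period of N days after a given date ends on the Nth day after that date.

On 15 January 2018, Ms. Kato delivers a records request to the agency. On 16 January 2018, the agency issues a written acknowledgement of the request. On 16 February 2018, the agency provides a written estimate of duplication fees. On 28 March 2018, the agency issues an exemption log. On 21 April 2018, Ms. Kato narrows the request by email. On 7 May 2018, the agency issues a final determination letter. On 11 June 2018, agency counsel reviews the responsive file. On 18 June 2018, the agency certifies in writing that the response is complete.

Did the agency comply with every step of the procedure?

Step 1: 35 days after 15 January 2018 (when the request is received) is 19 February 2018; completed 16 January 2018, before the deadline.
Step 2: the window is 16–63 days after 15 January 2018 (when the request is received), so 31 January 2018 through 19 March 2018; done 16 February 2018, which is between those dates.
Step 3: the window is 21–41 days after 16 February 2018 (when the fee estimate is provided), so 9 March 2018 through 29 March 2018; done 28 March 2018 — within the window.
Step 4: 114 days after 16 January 2018 (when the acknowledgement is issued) is 10 May 2018; completed 7 May 2018, before the deadline.
Step 5: the earliest permitted date is 7 days after 9 June 2018 (end of the 33-day hold period, which began when the final determination letter is issued on 7 May 2018), i.e. 16 June 2018; 18 June 2018 is on or after that date.

Yes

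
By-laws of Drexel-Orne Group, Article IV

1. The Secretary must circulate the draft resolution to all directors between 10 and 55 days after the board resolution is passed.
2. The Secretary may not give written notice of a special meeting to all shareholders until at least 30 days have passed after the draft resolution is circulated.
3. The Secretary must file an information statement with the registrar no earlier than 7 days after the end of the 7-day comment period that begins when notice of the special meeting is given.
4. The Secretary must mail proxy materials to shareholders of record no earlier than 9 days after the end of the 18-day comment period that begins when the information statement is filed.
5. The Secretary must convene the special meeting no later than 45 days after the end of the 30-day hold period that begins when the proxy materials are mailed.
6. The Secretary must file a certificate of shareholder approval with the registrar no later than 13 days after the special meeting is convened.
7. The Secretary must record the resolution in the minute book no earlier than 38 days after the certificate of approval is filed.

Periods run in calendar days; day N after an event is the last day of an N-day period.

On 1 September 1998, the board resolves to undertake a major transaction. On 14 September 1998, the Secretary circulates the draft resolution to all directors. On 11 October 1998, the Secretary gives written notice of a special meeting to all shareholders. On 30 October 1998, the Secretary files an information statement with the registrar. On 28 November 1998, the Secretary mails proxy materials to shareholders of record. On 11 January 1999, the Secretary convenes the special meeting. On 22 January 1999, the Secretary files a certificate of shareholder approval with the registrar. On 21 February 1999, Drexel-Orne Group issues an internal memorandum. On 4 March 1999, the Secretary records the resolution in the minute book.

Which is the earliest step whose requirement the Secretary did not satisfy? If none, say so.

Step 2

Step 1 — 10 and 55 days from 1 September 1998 (when the board resolution is passed) are 11 September 1998 and 26 October 1998 respectively; done 14 September 1998 — within the window.
Step 2 — must wait 30 days from 14 September 1998 (when the draft resolution is circulated), so not before 14 October 1998; done 11 October 1998 — 3 days too early.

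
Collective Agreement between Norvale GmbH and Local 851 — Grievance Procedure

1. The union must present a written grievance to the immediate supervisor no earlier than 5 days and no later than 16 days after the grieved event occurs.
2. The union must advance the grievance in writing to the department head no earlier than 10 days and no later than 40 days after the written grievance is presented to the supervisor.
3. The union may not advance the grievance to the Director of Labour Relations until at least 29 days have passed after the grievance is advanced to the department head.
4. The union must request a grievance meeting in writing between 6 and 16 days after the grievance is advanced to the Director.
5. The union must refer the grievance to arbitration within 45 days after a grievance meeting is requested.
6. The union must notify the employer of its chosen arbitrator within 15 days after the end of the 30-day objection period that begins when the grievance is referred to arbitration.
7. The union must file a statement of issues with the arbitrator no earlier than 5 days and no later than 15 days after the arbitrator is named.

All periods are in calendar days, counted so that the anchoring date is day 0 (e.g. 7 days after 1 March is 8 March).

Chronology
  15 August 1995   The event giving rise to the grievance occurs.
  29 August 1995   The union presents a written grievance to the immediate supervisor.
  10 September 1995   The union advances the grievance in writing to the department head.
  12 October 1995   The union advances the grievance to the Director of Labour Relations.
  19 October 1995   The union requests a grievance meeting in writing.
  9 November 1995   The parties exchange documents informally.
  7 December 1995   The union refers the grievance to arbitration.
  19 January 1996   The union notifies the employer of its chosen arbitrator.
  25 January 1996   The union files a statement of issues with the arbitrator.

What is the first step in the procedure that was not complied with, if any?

Step 5

Step 1 — 5 and 16 days from 15 August 1995 (when the grieved event occurs) are 20 August 1995 and 31 August 1995 respectively; 29 August 1995 falls inside that range.
Step 2 — 10 and 40 days from 29 August 1995 (when the written grievance is presented to the supervisor) are 8 September 1995 and 8 October 1995 respectively; done 10 September 1995, which is between those dates.
Step 3 — must wait 29 days from 10 September 1995 (when the grievance is advanced to the department head), so not before 9 October 1995; 12 October 1995 is on or after that date.
Step 4 — 6 and 16 days from 12 October 1995 (when the grievance is advanced to the Director) are 18 October 1995 and 28 October 1995 respectively; 19 October 1995 falls inside that range.
Step 5 — counting 45 days from 19 October 1995 (when a grievance meeting is requested) gives a deadline of 3 December 1995; done 7 December 1995 — 4 days late.
No need to go further; step 5 was not satisfied.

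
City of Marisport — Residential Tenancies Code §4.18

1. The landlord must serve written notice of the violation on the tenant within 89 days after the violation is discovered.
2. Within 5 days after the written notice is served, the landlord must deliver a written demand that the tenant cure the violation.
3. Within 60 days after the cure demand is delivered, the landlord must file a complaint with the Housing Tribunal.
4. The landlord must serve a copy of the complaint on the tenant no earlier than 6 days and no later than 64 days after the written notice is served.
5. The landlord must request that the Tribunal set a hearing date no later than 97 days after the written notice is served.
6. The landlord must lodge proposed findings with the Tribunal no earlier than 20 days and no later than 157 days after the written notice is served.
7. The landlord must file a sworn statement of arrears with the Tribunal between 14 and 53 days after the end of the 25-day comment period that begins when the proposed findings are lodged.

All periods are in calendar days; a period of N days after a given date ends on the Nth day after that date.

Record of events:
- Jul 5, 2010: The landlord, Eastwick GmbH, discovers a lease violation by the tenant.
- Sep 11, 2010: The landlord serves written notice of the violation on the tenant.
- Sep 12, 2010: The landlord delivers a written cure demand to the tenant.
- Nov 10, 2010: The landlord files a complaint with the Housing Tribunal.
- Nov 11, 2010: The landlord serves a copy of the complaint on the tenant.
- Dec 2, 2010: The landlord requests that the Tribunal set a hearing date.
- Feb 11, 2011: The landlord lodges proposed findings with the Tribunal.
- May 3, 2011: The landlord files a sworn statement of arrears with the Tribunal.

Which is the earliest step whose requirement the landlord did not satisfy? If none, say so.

Step 1 — counting 89 days from Jul 5, 2010 (when the violation is discovered) gives a deadline of Oct 2, 2010; completed Sep 11, 2010, before the deadline.
Step 2 — counting 5 days from Sep 11, 2010 (when the written notice is served) gives a deadline of Sep 16, 2010; Sep 12, 2010 is within that limit.
Step 3 — counting 60 days from Sep 12, 2010 (when the cure demand is delivered) gives a deadline of Nov 11, 2010; done Nov 10, 2010 — timely.
Step 4 — 6 and 64 days from Sep 11, 2010 (when the written notice is served) are Sep 17, 2010 and Nov 14, 2010 respectively; done Nov 11, 2010 — within the window.
Step 5 — counting 97 days from Sep 11, 2010 (when the written notice is served) gives a deadline of Dec 17, 2010; completed Dec 2, 2010, before the deadline.
Step 6 — 20 and 157 days from Sep 11, 2010 (when the written notice is served) are Oct 1, 2010 and Feb 15, 2011 respectively; Feb 11, 2011 falls inside that range.
Step 7 — 14 and 53 days from Mar 8, 2011 (end of the 25-day comment period, which began when the proposed findings are lodged on Feb 11, 2011) are Mar 22, 2011 and Apr 30, 2011 respectively; May 3, 2011 is 3 days past the end of the window.
The analysis stops there.

Step 7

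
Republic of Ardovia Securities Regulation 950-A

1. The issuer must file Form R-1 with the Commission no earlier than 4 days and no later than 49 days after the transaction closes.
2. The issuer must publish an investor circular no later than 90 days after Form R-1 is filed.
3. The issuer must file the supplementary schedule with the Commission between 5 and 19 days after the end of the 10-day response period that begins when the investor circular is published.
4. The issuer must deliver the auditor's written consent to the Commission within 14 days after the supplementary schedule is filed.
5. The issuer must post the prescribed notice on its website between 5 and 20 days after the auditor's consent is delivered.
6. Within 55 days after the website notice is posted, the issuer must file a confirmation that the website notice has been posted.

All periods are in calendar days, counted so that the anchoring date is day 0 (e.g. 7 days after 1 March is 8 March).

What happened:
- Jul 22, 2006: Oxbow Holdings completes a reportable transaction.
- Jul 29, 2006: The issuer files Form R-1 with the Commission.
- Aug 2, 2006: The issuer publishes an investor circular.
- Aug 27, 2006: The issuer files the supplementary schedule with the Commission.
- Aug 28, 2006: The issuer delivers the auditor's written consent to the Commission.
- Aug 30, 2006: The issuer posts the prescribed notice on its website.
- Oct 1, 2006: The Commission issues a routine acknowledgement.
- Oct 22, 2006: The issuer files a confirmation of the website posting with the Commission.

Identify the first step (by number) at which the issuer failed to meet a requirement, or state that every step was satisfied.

Step 5

(1) the permitted window runs from Jul 22, 2006 + 4 = Jul 26, 2006 to Jul 22, 2006 + 49 = Sep 9, 2006; done Jul 29, 2006, which is between those dates.
(2) due by Jul 29, 2006 + 90 days = Oct 27, 2006; done Aug 2, 2006 — timely.
(3) the permitted window runs from Aug 12, 2006 + 5 = Aug 17, 2006 to Aug 12, 2006 + 19 = Aug 31, 2006; done Aug 27, 2006 — within the window.
(4) due by Aug 27, 2006 + 14 days = Sep 10, 2006; done Aug 28, 2006 — timely.
(5) the permitted window runs from Aug 28, 2006 + 5 = Sep 2, 2006 to Aug 28, 2006 + 20 = Sep 17, 2006; Aug 30, 2006 is 3 days too early.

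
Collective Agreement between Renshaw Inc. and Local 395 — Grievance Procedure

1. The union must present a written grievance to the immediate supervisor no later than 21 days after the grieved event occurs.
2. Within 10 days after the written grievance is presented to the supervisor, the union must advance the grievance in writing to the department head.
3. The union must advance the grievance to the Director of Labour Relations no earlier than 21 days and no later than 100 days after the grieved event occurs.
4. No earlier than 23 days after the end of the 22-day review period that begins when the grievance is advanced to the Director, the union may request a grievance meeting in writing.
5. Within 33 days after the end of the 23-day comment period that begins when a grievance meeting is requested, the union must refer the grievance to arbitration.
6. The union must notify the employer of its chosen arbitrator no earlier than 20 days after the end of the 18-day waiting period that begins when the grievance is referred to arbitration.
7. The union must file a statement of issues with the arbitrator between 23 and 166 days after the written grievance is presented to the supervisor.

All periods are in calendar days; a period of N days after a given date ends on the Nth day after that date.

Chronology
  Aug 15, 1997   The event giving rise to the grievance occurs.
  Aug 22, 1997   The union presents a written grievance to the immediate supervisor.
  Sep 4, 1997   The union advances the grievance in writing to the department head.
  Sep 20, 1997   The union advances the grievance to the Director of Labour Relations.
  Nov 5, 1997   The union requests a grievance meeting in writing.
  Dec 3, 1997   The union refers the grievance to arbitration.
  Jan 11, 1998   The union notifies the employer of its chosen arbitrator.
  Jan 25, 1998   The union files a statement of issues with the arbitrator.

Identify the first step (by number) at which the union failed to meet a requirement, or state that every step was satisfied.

Step 2

(1) due by Aug 15, 1997 + 21 days = Sep 5, 1997; completed Aug 22, 1997, before the deadline.
(2) due by Aug 22, 1997 + 10 days = Sep 1, 1997; Sep 4, 1997 misses that deadline by 3 days.
Later steps need not be reached.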